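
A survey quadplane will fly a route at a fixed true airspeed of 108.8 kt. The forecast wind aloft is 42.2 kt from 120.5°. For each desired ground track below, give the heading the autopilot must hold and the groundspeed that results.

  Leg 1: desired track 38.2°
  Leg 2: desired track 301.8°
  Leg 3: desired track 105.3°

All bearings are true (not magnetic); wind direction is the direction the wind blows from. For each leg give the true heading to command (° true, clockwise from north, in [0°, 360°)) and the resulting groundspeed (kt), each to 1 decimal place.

Leg 1: heading=60.8°, groundspeed=94.8 kt
Leg 2: heading=302.3°, groundspeed=151.0 kt
Leg 3: heading=111.1°, groundspeed=67.5 kt

Leg 1: desired track 38.2°; wind correction +22.6° → command heading 60.8°, groundspeed 94.8 kt
Leg 2: desired track 301.8°; wind correction +0.5° → command heading 302.3°, groundspeed 151.0 kt
Leg 3: desired track 105.3°; wind correction +5.8° → command heading 111.1°, groundspeed 67.5 kt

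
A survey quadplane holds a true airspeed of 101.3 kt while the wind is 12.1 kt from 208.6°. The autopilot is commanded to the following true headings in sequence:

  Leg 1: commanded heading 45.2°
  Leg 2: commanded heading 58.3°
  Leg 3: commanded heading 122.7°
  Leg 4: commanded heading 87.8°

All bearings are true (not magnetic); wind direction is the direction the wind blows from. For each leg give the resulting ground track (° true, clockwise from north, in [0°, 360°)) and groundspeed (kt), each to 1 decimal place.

Leg 1: heading 45.2°; drift -1.8° → track 43.4°, groundspeed 112.9 kt
Leg 2: heading 58.3°; drift -3.1° → track 55.2°, groundspeed 112.0 kt
Leg 3: heading 122.7°; drift -6.9° → track 115.8°, groundspeed 101.2 kt
Leg 4: heading 87.8°; drift -5.5° → track 82.3°, groundspeed 108.0 kt

Leg 1: track=43.4°, groundspeed=112.9 kt
Leg 2: track=55.2°, groundspeed=112.0 kt
Leg 3: track=115.8°, groundspeed=101.2 kt
Leg 4: track=82.3°, groundspeed=108.0 kt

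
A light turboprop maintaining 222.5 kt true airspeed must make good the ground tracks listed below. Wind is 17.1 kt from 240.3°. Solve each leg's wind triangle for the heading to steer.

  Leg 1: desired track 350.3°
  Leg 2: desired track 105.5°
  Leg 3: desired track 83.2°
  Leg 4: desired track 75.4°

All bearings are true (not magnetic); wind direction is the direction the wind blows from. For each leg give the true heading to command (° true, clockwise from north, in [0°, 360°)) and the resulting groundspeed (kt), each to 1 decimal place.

Leg 1: desired track 350.3°; wind correction -4.1° → command heading 346.2°, groundspeed 227.8 kt
Leg 2: desired track 105.5°; wind correction +3.1° → command heading 108.6°, groundspeed 234.2 kt
Leg 3: desired track 83.2°; wind correction +1.7° → command heading 84.9°, groundspeed 238.2 kt
Leg 4: desired track 75.4°; wind correction +1.1° → command heading 76.5°, groundspeed 239.0 kt

Leg 1: heading=346.2°, groundspeed=227.8 kt
Leg 2: heading=108.6°, groundspeed=234.2 kt
Leg 3: heading=84.9°, groundspeed=238.2 kt
Leg 4: heading=76.5°, groundspeed=239.0 kt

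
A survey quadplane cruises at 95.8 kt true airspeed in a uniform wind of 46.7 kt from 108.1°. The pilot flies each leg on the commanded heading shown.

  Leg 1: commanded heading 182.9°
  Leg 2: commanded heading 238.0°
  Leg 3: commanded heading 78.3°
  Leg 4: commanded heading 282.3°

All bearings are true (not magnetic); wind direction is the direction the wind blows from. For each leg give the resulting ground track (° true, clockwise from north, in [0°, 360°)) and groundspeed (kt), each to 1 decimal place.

Leg 1: heading 182.9°; drift +28.3° → track 211.2°, groundspeed 94.9 kt
Leg 2: heading 238.0°; drift +15.9° → track 253.9°, groundspeed 130.8 kt
Leg 3: heading 78.3°; drift -22.8° → track 55.5°, groundspeed 60.0 kt
Leg 4: heading 282.3°; drift +1.9° → track 284.2°, groundspeed 142.3 kt

Leg 1: track=211.2°, groundspeed=94.9 kt
Leg 2: track=253.9°, groundspeed=130.8 kt
Leg 3: track=55.5°, groundspeed=60.0 kt
Leg 4: track=284.2°, groundspeed=142.3 kt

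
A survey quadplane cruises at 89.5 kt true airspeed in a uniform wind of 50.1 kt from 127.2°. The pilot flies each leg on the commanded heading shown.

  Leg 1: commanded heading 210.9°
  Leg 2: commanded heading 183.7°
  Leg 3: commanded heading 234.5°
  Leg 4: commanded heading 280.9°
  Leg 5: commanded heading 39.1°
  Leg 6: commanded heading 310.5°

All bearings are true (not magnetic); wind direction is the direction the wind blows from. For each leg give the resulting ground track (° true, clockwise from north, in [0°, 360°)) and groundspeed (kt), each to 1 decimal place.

Leg 1: track=241.6°, groundspeed=97.7 kt
Leg 2: track=217.7°, groundspeed=74.6 kt
Leg 3: track=259.1°, groundspeed=114.8 kt
Leg 4: track=290.3°, groundspeed=136.2 kt
Leg 5: track=9.4°, groundspeed=101.1 kt
Leg 6: track=309.3°, groundspeed=139.5 kt

Leg 1: heading 210.9°; drift +30.7° → track 241.6°, groundspeed 97.7 kt
Leg 2: heading 183.7°; drift +34.0° → track 217.7°, groundspeed 74.6 kt
Leg 3: heading 234.5°; drift +24.6° → track 259.1°, groundspeed 114.8 kt
Leg 4: heading 280.9°; drift +9.4° → track 290.3°, groundspeed 136.2 kt
Leg 5: heading 39.1°; drift -29.7° → track 9.4°, groundspeed 101.1 kt
Leg 6: heading 310.5°; drift -1.2° → track 309.3°, groundspeed 139.5 kt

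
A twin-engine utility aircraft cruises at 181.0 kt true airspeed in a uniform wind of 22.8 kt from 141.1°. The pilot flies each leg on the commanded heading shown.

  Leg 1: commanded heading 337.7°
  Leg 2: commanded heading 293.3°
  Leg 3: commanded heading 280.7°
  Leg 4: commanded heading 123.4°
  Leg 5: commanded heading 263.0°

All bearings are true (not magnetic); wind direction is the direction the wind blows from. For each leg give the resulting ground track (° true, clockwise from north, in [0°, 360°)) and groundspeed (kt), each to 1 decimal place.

Leg 1: track=335.9°, groundspeed=203.0 kt
Leg 2: track=296.3°, groundspeed=201.4 kt
Leg 3: track=285.0°, groundspeed=198.9 kt
Leg 4: track=120.9°, groundspeed=159.4 kt
Leg 5: track=268.7°, groundspeed=194.0 kt

Leg 1: heading 337.7°; drift -1.8° → track 335.9°, groundspeed 203.0 kt
Leg 2: heading 293.3°; drift +3.0° → track 296.3°, groundspeed 201.4 kt
Leg 3: heading 280.7°; drift +4.3° → track 285.0°, groundspeed 198.9 kt
Leg 4: heading 123.4°; drift -2.5° → track 120.9°, groundspeed 159.4 kt
Leg 5: heading 263.0°; drift +5.7° → track 268.7°, groundspeed 194.0 kt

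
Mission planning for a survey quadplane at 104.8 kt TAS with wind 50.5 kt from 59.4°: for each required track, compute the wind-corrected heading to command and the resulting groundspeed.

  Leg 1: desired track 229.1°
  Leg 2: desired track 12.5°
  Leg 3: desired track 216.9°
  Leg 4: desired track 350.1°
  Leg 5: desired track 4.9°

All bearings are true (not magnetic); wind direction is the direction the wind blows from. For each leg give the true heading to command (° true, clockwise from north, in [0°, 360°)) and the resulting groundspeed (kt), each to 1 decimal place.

Leg 1: heading=224.2°, groundspeed=154.1 kt
Leg 2: heading=33.1°, groundspeed=63.6 kt
Leg 3: heading=206.3°, groundspeed=149.7 kt
Leg 4: heading=16.9°, groundspeed=75.7 kt
Leg 5: heading=28.0°, groundspeed=67.1 kt

Leg 1: desired track 229.1°; wind correction -4.9° → command heading 224.2°, groundspeed 154.1 kt
Leg 2: desired track 12.5°; wind correction +20.6° → command heading 33.1°, groundspeed 63.6 kt
Leg 3: desired track 216.9°; wind correction -10.6° → command heading 206.3°, groundspeed 149.7 kt
Leg 4: desired track 350.1°; wind correction +26.8° → command heading 16.9°, groundspeed 75.7 kt
Leg 5: desired track 4.9°; wind correction +23.1° → command heading 28.0°, groundspeed 67.1 kt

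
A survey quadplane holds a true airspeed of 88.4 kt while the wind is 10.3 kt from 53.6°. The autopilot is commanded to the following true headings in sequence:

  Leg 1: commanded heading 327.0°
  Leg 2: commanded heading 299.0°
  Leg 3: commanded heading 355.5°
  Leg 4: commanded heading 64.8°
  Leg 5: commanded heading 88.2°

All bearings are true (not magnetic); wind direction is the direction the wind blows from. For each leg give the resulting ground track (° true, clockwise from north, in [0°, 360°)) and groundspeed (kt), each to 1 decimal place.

Leg 1: heading 327.0°; drift -6.7° → track 320.3°, groundspeed 88.4 kt
Leg 2: heading 299.0°; drift -5.8° → track 293.2°, groundspeed 93.2 kt
Leg 3: heading 355.5°; drift -6.0° → track 349.5°, groundspeed 83.4 kt
Leg 4: heading 64.8°; drift +1.5° → track 66.3°, groundspeed 78.3 kt
Leg 5: heading 88.2°; drift +4.2° → track 92.4°, groundspeed 80.1 kt

Leg 1: track=320.3°, groundspeed=88.4 kt
Leg 2: track=293.2°, groundspeed=93.2 kt
Leg 3: track=349.5°, groundspeed=83.4 kt
Leg 4: track=66.3°, groundspeed=78.3 kt
Leg 5: track=92.4°, groundspeed=80.1 kt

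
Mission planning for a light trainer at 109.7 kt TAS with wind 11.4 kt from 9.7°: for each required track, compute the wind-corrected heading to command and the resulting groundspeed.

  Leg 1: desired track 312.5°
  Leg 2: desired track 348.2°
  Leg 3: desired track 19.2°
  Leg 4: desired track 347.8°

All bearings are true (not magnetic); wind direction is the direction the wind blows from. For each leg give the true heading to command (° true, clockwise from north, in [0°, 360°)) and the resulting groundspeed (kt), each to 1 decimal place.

Leg 1: desired track 312.5°; wind correction +5.0° → command heading 317.5°, groundspeed 103.1 kt
Leg 2: desired track 348.2°; wind correction +2.2° → command heading 350.4°, groundspeed 99.0 kt
Leg 3: desired track 19.2°; wind correction -1.0° → command heading 18.2°, groundspeed 98.4 kt
Leg 4: desired track 347.8°; wind correction +2.2° → command heading 350.0°, groundspeed 99.0 kt

Leg 1: heading=317.5°, groundspeed=103.1 kt
Leg 2: heading=350.4°, groundspeed=99.0 kt
Leg 3: heading=18.2°, groundspeed=98.4 kt
Leg 4: heading=350.0°, groundspeed=99.0 kt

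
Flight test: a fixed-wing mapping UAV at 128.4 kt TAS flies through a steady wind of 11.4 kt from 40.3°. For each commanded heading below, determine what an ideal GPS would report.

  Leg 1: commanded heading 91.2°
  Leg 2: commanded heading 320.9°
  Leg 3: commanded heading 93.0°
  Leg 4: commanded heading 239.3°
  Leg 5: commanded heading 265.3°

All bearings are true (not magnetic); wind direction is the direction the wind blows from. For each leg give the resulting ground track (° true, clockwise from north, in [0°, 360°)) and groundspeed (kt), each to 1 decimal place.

Leg 1: track=95.4°, groundspeed=121.5 kt
Leg 2: track=315.8°, groundspeed=126.8 kt
Leg 3: track=97.3°, groundspeed=121.8 kt
Leg 4: track=237.8°, groundspeed=139.2 kt
Leg 5: track=261.9°, groundspeed=136.7 kt

Leg 1: heading 91.2°; drift +4.2° → track 95.4°, groundspeed 121.5 kt
Leg 2: heading 320.9°; drift -5.1° → track 315.8°, groundspeed 126.8 kt
Leg 3: heading 93.0°; drift +4.3° → track 97.3°, groundspeed 121.8 kt
Leg 4: heading 239.3°; drift -1.5° → track 237.8°, groundspeed 139.2 kt
Leg 5: heading 265.3°; drift -3.4° → track 261.9°, groundspeed 136.7 kt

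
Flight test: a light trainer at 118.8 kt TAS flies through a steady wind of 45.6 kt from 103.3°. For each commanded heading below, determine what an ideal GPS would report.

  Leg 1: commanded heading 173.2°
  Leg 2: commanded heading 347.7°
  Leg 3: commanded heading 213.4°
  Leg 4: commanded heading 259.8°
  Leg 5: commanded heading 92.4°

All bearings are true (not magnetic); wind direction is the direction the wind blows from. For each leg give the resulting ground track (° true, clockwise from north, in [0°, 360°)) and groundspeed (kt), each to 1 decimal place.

Leg 1: heading 173.2°; drift +22.5° → track 195.7°, groundspeed 111.7 kt
Leg 2: heading 347.7°; drift -16.5° → track 331.2°, groundspeed 144.5 kt
Leg 3: heading 213.4°; drift +17.7° → track 231.1°, groundspeed 141.1 kt
Leg 4: heading 259.8°; drift +6.5° → track 266.3°, groundspeed 161.6 kt
Leg 5: heading 92.4°; drift -6.6° → track 85.8°, groundspeed 74.5 kt

Leg 1: track=195.7°, groundspeed=111.7 kt
Leg 2: track=331.2°, groundspeed=144.5 kt
Leg 3: track=231.1°, groundspeed=141.1 kt
Leg 4: track=266.3°, groundspeed=161.6 kt
Leg 5: track=85.8°, groundspeed=74.5 kt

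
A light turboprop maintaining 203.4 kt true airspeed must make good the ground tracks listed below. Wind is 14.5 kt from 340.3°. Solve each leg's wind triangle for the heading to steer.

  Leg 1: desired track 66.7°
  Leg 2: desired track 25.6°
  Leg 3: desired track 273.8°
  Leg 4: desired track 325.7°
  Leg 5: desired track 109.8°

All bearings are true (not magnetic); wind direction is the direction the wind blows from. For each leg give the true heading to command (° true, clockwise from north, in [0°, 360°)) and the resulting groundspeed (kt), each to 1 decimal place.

Leg 1: heading=62.6°, groundspeed=202.0 kt
Leg 2: heading=22.7°, groundspeed=192.9 kt
Leg 3: heading=277.5°, groundspeed=197.2 kt
Leg 4: heading=326.7°, groundspeed=189.3 kt
Leg 5: heading=106.6°, groundspeed=212.3 kt

Leg 1: desired track 66.7°; wind correction -4.1° → command heading 62.6°, groundspeed 202.0 kt
Leg 2: desired track 25.6°; wind correction -2.9° → command heading 22.7°, groundspeed 192.9 kt
Leg 3: desired track 273.8°; wind correction +3.7° → command heading 277.5°, groundspeed 197.2 kt
Leg 4: desired track 325.7°; wind correction +1.0° → command heading 326.7°, groundspeed 189.3 kt
Leg 5: desired track 109.8°; wind correction -3.2° → command heading 106.6°, groundspeed 212.3 kt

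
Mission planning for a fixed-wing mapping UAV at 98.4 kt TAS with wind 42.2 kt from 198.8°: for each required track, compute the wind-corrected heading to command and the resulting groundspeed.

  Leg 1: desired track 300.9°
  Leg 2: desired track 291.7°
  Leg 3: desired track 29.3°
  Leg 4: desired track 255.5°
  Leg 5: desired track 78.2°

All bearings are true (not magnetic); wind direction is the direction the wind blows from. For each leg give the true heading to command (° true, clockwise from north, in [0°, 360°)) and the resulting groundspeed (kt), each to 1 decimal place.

Leg 1: heading=276.1°, groundspeed=98.2 kt
Leg 2: heading=266.3°, groundspeed=91.1 kt
Leg 3: heading=33.8°, groundspeed=139.6 kt
Leg 4: heading=234.5°, groundspeed=68.7 kt
Leg 5: heading=99.9°, groundspeed=112.9 kt

Leg 1: desired track 300.9°; wind correction -24.8° → command heading 276.1°, groundspeed 98.2 kt
Leg 2: desired track 291.7°; wind correction -25.4° → command heading 266.3°, groundspeed 91.1 kt
Leg 3: desired track 29.3°; wind correction +4.5° → command heading 33.8°, groundspeed 139.6 kt
Leg 4: desired track 255.5°; wind correction -21.0° → command heading 234.5°, groundspeed 68.7 kt
Leg 5: desired track 78.2°; wind correction +21.7° → command heading 99.9°, groundspeed 112.9 kt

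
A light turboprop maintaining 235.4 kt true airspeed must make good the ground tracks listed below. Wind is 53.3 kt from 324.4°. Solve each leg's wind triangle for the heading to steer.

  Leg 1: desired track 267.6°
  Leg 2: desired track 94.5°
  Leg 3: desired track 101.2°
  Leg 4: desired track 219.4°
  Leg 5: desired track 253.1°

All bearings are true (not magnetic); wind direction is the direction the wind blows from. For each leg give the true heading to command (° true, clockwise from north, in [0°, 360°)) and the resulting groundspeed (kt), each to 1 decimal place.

Leg 1: heading=278.5°, groundspeed=202.0 kt
Leg 2: heading=84.5°, groundspeed=266.2 kt
Leg 3: heading=92.3°, groundspeed=271.4 kt
Leg 4: heading=232.0°, groundspeed=243.5 kt
Leg 5: heading=265.5°, groundspeed=212.8 kt

Leg 1: desired track 267.6°; wind correction +10.9° → command heading 278.5°, groundspeed 202.0 kt
Leg 2: desired track 94.5°; wind correction -10.0° → command heading 84.5°, groundspeed 266.2 kt
Leg 3: desired track 101.2°; wind correction -8.9° → command heading 92.3°, groundspeed 271.4 kt
Leg 4: desired track 219.4°; wind correction +12.6° → command heading 232.0°, groundspeed 243.5 kt
Leg 5: desired track 253.1°; wind correction +12.4° → command heading 265.5°, groundspeed 212.8 kt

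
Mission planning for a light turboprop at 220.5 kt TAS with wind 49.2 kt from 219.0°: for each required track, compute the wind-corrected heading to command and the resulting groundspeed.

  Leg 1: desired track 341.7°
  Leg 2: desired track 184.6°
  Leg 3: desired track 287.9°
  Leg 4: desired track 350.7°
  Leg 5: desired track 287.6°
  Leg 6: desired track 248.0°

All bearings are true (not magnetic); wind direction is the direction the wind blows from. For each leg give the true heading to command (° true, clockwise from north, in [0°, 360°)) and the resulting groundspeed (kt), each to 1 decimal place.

Leg 1: heading=330.9°, groundspeed=243.2 kt
Leg 2: heading=191.8°, groundspeed=178.1 kt
Leg 3: heading=275.9°, groundspeed=198.0 kt
Leg 4: heading=341.1°, groundspeed=250.1 kt
Leg 5: heading=275.6°, groundspeed=197.7 kt
Leg 6: heading=241.8°, groundspeed=176.2 kt

Leg 1: desired track 341.7°; wind correction -10.8° → command heading 330.9°, groundspeed 243.2 kt
Leg 2: desired track 184.6°; wind correction +7.2° → command heading 191.8°, groundspeed 178.1 kt
Leg 3: desired track 287.9°; wind correction -12.0° → command heading 275.9°, groundspeed 198.0 kt
Leg 4: desired track 350.7°; wind correction -9.6° → command heading 341.1°, groundspeed 250.1 kt
Leg 5: desired track 287.6°; wind correction -12.0° → command heading 275.6°, groundspeed 197.7 kt
Leg 6: desired track 248.0°; wind correction -6.2° → command heading 241.8°, groundspeed 176.2 kt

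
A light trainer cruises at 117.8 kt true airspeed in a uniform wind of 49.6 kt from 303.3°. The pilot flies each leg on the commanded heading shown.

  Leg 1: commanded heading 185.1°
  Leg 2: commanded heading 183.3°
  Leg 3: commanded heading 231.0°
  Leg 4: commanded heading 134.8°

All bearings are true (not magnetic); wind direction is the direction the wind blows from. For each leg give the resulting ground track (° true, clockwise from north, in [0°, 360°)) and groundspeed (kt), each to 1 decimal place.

Leg 1: heading 185.1°; drift -17.2° → track 167.9°, groundspeed 147.8 kt
Leg 2: heading 183.3°; drift -16.8° → track 166.5°, groundspeed 148.9 kt
Leg 3: heading 231.0°; drift -24.7° → track 206.3°, groundspeed 113.1 kt
Leg 4: heading 134.8°; drift -3.4° → track 131.4°, groundspeed 166.7 kt

Leg 1: track=167.9°, groundspeed=147.8 kt
Leg 2: track=166.5°, groundspeed=148.9 kt
Leg 3: track=206.3°, groundspeed=113.1 kt
Leg 4: track=131.4°, groundspeed=166.7 kt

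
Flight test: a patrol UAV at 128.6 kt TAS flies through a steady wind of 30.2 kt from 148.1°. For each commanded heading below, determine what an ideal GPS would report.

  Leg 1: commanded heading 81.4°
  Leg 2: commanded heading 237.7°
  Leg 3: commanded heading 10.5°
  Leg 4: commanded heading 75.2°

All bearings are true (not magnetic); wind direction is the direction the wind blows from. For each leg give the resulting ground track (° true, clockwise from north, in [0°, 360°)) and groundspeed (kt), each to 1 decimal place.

Leg 1: heading 81.4°; drift -13.4° → track 68.0°, groundspeed 119.9 kt
Leg 2: heading 237.7°; drift +13.2° → track 250.9°, groundspeed 131.9 kt
Leg 3: heading 10.5°; drift -7.7° → track 2.8°, groundspeed 152.3 kt
Leg 4: heading 75.2°; drift -13.6° → track 61.6°, groundspeed 123.2 kt

Leg 1: track=68.0°, groundspeed=119.9 kt
Leg 2: track=250.9°, groundspeed=131.9 kt
Leg 3: track=2.8°, groundspeed=152.3 kt
Leg 4: track=61.6°, groundspeed=123.2 kt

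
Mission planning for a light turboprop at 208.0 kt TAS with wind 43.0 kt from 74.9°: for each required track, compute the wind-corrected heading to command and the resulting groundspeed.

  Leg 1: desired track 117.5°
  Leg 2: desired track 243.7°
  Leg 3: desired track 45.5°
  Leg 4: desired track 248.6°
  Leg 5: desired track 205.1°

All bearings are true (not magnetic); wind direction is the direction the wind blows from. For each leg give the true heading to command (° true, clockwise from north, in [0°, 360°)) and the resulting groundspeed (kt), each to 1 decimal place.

Leg 1: desired track 117.5°; wind correction -8.0° → command heading 109.5°, groundspeed 174.3 kt
Leg 2: desired track 243.7°; wind correction -2.3° → command heading 241.4°, groundspeed 250.0 kt
Leg 3: desired track 45.5°; wind correction +5.8° → command heading 51.3°, groundspeed 169.5 kt
Leg 4: desired track 248.6°; wind correction -1.3° → command heading 247.3°, groundspeed 250.7 kt
Leg 5: desired track 205.1°; wind correction -9.1° → command heading 196.0°, groundspeed 233.1 kt

Leg 1: heading=109.5°, groundspeed=174.3 kt
Leg 2: heading=241.4°, groundspeed=250.0 kt
Leg 3: heading=51.3°, groundspeed=169.5 kt
Leg 4: heading=247.3°, groundspeed=250.7 kt
Leg 5: heading=196.0°, groundspeed=233.1 kt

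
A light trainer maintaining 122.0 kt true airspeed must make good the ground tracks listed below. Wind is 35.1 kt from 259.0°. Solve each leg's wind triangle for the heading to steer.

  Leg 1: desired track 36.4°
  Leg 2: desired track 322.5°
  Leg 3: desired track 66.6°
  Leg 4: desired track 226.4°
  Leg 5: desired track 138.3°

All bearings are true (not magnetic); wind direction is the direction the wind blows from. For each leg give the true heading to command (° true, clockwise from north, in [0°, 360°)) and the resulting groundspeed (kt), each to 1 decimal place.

Leg 1: desired track 36.4°; wind correction -11.2° → command heading 25.2°, groundspeed 145.5 kt
Leg 2: desired track 322.5°; wind correction -14.9° → command heading 307.6°, groundspeed 102.2 kt
Leg 3: desired track 66.6°; wind correction -3.5° → command heading 63.1°, groundspeed 156.0 kt
Leg 4: desired track 226.4°; wind correction +8.9° → command heading 235.3°, groundspeed 91.0 kt
Leg 5: desired track 138.3°; wind correction +14.3° → command heading 152.6°, groundspeed 136.1 kt

Leg 1: heading=25.2°, groundspeed=145.5 kt
Leg 2: heading=307.6°, groundspeed=102.2 kt
Leg 3: heading=63.1°, groundspeed=156.0 kt
Leg 4: heading=235.3°, groundspeed=91.0 kt
Leg 5: heading=152.6°, groundspeed=136.1 kt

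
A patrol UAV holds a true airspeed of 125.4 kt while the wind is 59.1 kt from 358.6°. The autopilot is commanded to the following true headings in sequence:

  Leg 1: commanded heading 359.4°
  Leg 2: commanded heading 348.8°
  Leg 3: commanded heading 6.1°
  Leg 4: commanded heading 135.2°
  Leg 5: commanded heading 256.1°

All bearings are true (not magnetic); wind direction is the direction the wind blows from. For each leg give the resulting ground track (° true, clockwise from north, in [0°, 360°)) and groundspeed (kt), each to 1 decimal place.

Leg 1: track=0.1°, groundspeed=66.3 kt
Leg 2: track=340.3°, groundspeed=67.9 kt
Leg 3: track=12.7°, groundspeed=67.2 kt
Leg 4: track=148.8°, groundspeed=173.2 kt
Leg 5: track=233.4°, groundspeed=149.8 kt

Leg 1: heading 359.4°; drift +0.7° → track 0.1°, groundspeed 66.3 kt
Leg 2: heading 348.8°; drift -8.5° → track 340.3°, groundspeed 67.9 kt
Leg 3: heading 6.1°; drift +6.6° → track 12.7°, groundspeed 67.2 kt
Leg 4: heading 135.2°; drift +13.6° → track 148.8°, groundspeed 173.2 kt
Leg 5: heading 256.1°; drift -22.7° → track 233.4°, groundspeed 149.8 kt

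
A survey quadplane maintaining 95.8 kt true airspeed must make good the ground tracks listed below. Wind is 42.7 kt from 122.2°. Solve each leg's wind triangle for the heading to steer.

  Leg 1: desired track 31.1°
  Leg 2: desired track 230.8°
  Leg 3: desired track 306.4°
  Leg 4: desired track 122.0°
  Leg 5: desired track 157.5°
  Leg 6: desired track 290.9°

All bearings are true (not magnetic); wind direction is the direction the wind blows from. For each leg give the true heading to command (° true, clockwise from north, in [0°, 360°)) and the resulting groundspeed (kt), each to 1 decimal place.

Leg 1: desired track 31.1°; wind correction +26.5° → command heading 57.6°, groundspeed 86.6 kt
Leg 2: desired track 230.8°; wind correction -25.0° → command heading 205.8°, groundspeed 100.5 kt
Leg 3: desired track 306.4°; wind correction +1.9° → command heading 308.3°, groundspeed 138.3 kt
Leg 4: desired track 122.0°; wind correction +0.1° → command heading 122.1°, groundspeed 53.1 kt
Leg 5: desired track 157.5°; wind correction -14.9° → command heading 142.6°, groundspeed 57.7 kt
Leg 6: desired track 290.9°; wind correction -5.0° → command heading 285.9°, groundspeed 137.3 kt

Leg 1: heading=57.6°, groundspeed=86.6 kt
Leg 2: heading=205.8°, groundspeed=100.5 kt
Leg 3: heading=308.3°, groundspeed=138.3 kt
Leg 4: heading=122.1°, groundspeed=53.1 kt
Leg 5: heading=142.6°, groundspeed=57.7 kt
Leg 6: heading=285.9°, groundspeed=137.3 kt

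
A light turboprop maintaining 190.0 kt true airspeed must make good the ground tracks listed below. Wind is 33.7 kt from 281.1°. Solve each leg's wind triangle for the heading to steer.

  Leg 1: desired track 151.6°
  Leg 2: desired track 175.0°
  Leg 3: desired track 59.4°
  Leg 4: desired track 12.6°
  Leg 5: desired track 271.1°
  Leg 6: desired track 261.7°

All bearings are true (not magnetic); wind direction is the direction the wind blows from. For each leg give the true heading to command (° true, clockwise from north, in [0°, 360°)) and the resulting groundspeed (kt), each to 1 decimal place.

Leg 1: desired track 151.6°; wind correction +7.9° → command heading 159.5°, groundspeed 209.6 kt
Leg 2: desired track 175.0°; wind correction +9.8° → command heading 184.8°, groundspeed 196.6 kt
Leg 3: desired track 59.4°; wind correction -6.8° → command heading 52.6°, groundspeed 213.8 kt
Leg 4: desired track 12.6°; wind correction -10.2° → command heading 2.4°, groundspeed 187.9 kt
Leg 5: desired track 271.1°; wind correction +1.8° → command heading 272.9°, groundspeed 156.7 kt
Leg 6: desired track 261.7°; wind correction +3.4° → command heading 265.1°, groundspeed 157.9 kt

Leg 1: heading=159.5°, groundspeed=209.6 kt
Leg 2: heading=184.8°, groundspeed=196.6 kt
Leg 3: heading=52.6°, groundspeed=213.8 kt
Leg 4: heading=2.4°, groundspeed=187.9 kt
Leg 5: heading=272.9°, groundspeed=156.7 kt
Leg 6: heading=265.1°, groundspeed=157.9 kt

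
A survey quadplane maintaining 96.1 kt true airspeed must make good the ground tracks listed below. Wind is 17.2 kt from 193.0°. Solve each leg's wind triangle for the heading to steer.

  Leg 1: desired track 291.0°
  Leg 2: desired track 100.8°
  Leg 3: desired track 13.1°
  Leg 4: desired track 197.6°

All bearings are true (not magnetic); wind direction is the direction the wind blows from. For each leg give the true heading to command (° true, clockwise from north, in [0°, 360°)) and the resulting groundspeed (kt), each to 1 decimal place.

Leg 1: desired track 291.0°; wind correction -10.2° → command heading 280.8°, groundspeed 97.0 kt
Leg 2: desired track 100.8°; wind correction +10.3° → command heading 111.1°, groundspeed 95.2 kt
Leg 3: desired track 13.1°; wind correction +0.0° → command heading 13.1°, groundspeed 113.3 kt
Leg 4: desired track 197.6°; wind correction -0.8° → command heading 196.8°, groundspeed 78.9 kt

Leg 1: heading=280.8°, groundspeed=97.0 kt
Leg 2: heading=111.1°, groundspeed=95.2 kt
Leg 3: heading=13.1°, groundspeed=113.3 kt
Leg 4: heading=196.8°, groundspeed=78.9 kt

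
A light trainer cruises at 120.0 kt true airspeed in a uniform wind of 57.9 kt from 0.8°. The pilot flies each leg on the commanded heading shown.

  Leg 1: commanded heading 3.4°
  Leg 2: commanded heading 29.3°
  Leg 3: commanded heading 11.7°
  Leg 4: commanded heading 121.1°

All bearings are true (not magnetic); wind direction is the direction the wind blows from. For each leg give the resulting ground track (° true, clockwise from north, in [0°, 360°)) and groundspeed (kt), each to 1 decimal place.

Leg 1: heading 3.4°; drift +2.4° → track 5.8°, groundspeed 62.2 kt
Leg 2: heading 29.3°; drift +21.8° → track 51.1°, groundspeed 74.4 kt
Leg 3: heading 11.7°; drift +9.8° → track 21.5°, groundspeed 64.1 kt
Leg 4: heading 121.1°; drift +18.5° → track 139.6°, groundspeed 157.4 kt

Leg 1: track=5.8°, groundspeed=62.2 kt
Leg 2: track=51.1°, groundspeed=74.4 kt
Leg 3: track=21.5°, groundspeed=64.1 kt
Leg 4: track=139.6°, groundspeed=157.4 kt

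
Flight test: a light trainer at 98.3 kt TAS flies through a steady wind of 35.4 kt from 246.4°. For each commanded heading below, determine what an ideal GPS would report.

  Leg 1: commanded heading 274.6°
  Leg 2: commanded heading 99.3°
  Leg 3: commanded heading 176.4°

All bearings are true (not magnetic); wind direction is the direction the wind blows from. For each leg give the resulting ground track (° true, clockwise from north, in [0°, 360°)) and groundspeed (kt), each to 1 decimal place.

Leg 1: heading 274.6°; drift +14.0° → track 288.6°, groundspeed 69.2 kt
Leg 2: heading 99.3°; drift -8.5° → track 90.8°, groundspeed 129.5 kt
Leg 3: heading 176.4°; drift -21.1° → track 155.3°, groundspeed 92.4 kt

Leg 1: track=288.6°, groundspeed=69.2 kt
Leg 2: track=90.8°, groundspeed=129.5 kt
Leg 3: track=155.3°, groundspeed=92.4 kt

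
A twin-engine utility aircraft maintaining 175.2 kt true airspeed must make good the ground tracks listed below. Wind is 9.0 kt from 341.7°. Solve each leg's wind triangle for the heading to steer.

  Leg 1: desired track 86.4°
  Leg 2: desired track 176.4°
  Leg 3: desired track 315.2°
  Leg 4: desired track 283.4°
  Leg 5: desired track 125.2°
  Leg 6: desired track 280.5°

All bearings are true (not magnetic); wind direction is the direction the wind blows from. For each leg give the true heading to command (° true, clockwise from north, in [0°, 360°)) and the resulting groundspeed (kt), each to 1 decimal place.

Leg 1: heading=83.6°, groundspeed=177.3 kt
Leg 2: heading=177.1°, groundspeed=183.9 kt
Leg 3: heading=316.5°, groundspeed=167.1 kt
Leg 4: heading=285.9°, groundspeed=170.3 kt
Leg 5: heading=123.4°, groundspeed=182.4 kt
Leg 6: heading=283.1°, groundspeed=170.7 kt

Leg 1: desired track 86.4°; wind correction -2.8° → command heading 83.6°, groundspeed 177.3 kt
Leg 2: desired track 176.4°; wind correction +0.7° → command heading 177.1°, groundspeed 183.9 kt
Leg 3: desired track 315.2°; wind correction +1.3° → command heading 316.5°, groundspeed 167.1 kt
Leg 4: desired track 283.4°; wind correction +2.5° → command heading 285.9°, groundspeed 170.3 kt
Leg 5: desired track 125.2°; wind correction -1.8° → command heading 123.4°, groundspeed 182.4 kt
Leg 6: desired track 280.5°; wind correction +2.6° → command heading 283.1°, groundspeed 170.7 kt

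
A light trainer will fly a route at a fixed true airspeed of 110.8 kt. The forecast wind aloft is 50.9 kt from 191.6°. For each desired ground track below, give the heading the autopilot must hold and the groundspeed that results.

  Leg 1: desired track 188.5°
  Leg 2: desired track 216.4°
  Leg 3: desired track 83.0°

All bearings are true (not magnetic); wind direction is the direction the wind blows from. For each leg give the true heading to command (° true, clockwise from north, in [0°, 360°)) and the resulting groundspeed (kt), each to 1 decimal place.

Leg 1: desired track 188.5°; wind correction +1.4° → command heading 189.9°, groundspeed 59.9 kt
Leg 2: desired track 216.4°; wind correction -11.1° → command heading 205.3°, groundspeed 62.5 kt
Leg 3: desired track 83.0°; wind correction +25.8° → command heading 108.8°, groundspeed 116.0 kt

Leg 1: heading=189.9°, groundspeed=59.9 kt
Leg 2: heading=205.3°, groundspeed=62.5 kt
Leg 3: heading=108.8°, groundspeed=116.0 kt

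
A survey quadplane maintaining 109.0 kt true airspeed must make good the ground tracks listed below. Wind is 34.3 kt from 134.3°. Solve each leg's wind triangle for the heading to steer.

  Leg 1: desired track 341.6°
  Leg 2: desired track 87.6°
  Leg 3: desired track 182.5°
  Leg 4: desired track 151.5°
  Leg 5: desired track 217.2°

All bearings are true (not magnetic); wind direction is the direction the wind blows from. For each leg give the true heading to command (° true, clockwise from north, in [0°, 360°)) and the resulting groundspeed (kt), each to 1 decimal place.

Leg 1: desired track 341.6°; wind correction +8.3° → command heading 349.9°, groundspeed 138.3 kt
Leg 2: desired track 87.6°; wind correction +13.2° → command heading 100.8°, groundspeed 82.6 kt
Leg 3: desired track 182.5°; wind correction -13.6° → command heading 168.9°, groundspeed 83.1 kt
Leg 4: desired track 151.5°; wind correction -5.3° → command heading 146.2°, groundspeed 75.8 kt
Leg 5: desired track 217.2°; wind correction -18.2° → command heading 199.0°, groundspeed 99.3 kt

Leg 1: heading=349.9°, groundspeed=138.3 kt
Leg 2: heading=100.8°, groundspeed=82.6 kt
Leg 3: heading=168.9°, groundspeed=83.1 kt
Leg 4: heading=146.2°, groundspeed=75.8 kt
Leg 5: heading=199.0°, groundspeed=99.3 kt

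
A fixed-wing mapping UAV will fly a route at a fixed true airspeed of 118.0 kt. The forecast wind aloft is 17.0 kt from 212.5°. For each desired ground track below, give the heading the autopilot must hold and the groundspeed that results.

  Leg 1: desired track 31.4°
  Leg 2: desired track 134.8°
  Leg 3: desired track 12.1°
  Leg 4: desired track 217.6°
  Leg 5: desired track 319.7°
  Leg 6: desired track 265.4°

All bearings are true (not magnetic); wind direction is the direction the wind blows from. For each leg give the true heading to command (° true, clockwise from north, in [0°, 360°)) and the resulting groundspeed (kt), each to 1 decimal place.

Leg 1: heading=31.2°, groundspeed=135.0 kt
Leg 2: heading=142.9°, groundspeed=113.2 kt
Leg 3: heading=9.2°, groundspeed=133.8 kt
Leg 4: heading=216.9°, groundspeed=101.1 kt
Leg 5: heading=311.8°, groundspeed=121.9 kt
Leg 6: heading=258.8°, groundspeed=107.0 kt

Leg 1: desired track 31.4°; wind correction -0.2° → command heading 31.2°, groundspeed 135.0 kt
Leg 2: desired track 134.8°; wind correction +8.1° → command heading 142.9°, groundspeed 113.2 kt
Leg 3: desired track 12.1°; wind correction -2.9° → command heading 9.2°, groundspeed 133.8 kt
Leg 4: desired track 217.6°; wind correction -0.7° → command heading 216.9°, groundspeed 101.1 kt
Leg 5: desired track 319.7°; wind correction -7.9° → command heading 311.8°, groundspeed 121.9 kt
Leg 6: desired track 265.4°; wind correction -6.6° → command heading 258.8°, groundspeed 107.0 kt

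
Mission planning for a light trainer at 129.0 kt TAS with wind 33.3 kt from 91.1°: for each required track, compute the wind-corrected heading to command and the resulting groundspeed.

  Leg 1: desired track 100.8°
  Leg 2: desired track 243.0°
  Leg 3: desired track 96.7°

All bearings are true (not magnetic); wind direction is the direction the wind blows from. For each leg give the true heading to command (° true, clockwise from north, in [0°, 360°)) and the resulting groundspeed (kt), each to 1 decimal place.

Leg 1: desired track 100.8°; wind correction -2.5° → command heading 98.3°, groundspeed 96.1 kt
Leg 2: desired track 243.0°; wind correction -7.0° → command heading 236.0°, groundspeed 157.4 kt
Leg 3: desired track 96.7°; wind correction -1.4° → command heading 95.3°, groundspeed 95.8 kt

Leg 1: heading=98.3°, groundspeed=96.1 kt
Leg 2: heading=236.0°, groundspeed=157.4 kt
Leg 3: heading=95.3°, groundspeed=95.8 kt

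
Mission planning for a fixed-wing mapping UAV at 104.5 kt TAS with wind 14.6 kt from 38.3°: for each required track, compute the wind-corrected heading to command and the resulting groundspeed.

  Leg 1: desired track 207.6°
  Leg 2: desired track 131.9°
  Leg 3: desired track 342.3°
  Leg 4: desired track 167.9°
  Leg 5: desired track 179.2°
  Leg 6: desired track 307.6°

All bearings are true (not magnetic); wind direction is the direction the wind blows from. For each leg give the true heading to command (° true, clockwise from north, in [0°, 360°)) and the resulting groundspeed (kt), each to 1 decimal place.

Leg 1: desired track 207.6°; wind correction -1.5° → command heading 206.1°, groundspeed 118.8 kt
Leg 2: desired track 131.9°; wind correction -8.0° → command heading 123.9°, groundspeed 104.4 kt
Leg 3: desired track 342.3°; wind correction +6.7° → command heading 349.0°, groundspeed 95.6 kt
Leg 4: desired track 167.9°; wind correction -6.2° → command heading 161.7°, groundspeed 113.2 kt
Leg 5: desired track 179.2°; wind correction -5.1° → command heading 174.1°, groundspeed 115.4 kt
Leg 6: desired track 307.6°; wind correction +8.0° → command heading 315.6°, groundspeed 103.7 kt

Leg 1: heading=206.1°, groundspeed=118.8 kt
Leg 2: heading=123.9°, groundspeed=104.4 kt
Leg 3: heading=349.0°, groundspeed=95.6 kt
Leg 4: heading=161.7°, groundspeed=113.2 kt
Leg 5: heading=174.1°, groundspeed=115.4 kt
Leg 6: heading=315.6°, groundspeed=103.7 kt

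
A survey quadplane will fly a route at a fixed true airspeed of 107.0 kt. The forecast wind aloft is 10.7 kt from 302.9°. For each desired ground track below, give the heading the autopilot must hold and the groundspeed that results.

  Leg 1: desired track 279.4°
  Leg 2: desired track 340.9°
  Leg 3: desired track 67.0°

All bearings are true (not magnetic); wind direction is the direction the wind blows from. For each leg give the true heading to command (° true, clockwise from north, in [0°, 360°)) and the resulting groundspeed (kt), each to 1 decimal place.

Leg 1: desired track 279.4°; wind correction +2.3° → command heading 281.7°, groundspeed 97.1 kt
Leg 2: desired track 340.9°; wind correction -3.5° → command heading 337.4°, groundspeed 98.4 kt
Leg 3: desired track 67.0°; wind correction -4.7° → command heading 62.3°, groundspeed 112.6 kt

Leg 1: heading=281.7°, groundspeed=97.1 kt
Leg 2: heading=337.4°, groundspeed=98.4 kt
Leg 3: heading=62.3°, groundspeed=112.6 kt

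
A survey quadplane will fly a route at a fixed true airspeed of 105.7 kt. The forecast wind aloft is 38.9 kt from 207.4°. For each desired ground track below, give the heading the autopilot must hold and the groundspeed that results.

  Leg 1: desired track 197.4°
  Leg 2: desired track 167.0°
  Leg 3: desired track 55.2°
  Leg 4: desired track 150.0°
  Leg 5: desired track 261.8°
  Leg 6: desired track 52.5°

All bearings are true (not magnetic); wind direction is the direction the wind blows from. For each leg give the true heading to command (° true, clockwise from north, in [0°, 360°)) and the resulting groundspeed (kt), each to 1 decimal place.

Leg 1: desired track 197.4°; wind correction +3.7° → command heading 201.1°, groundspeed 67.2 kt
Leg 2: desired track 167.0°; wind correction +13.8° → command heading 180.8°, groundspeed 73.0 kt
Leg 3: desired track 55.2°; wind correction +9.9° → command heading 65.1°, groundspeed 138.5 kt
Leg 4: desired track 150.0°; wind correction +18.1° → command heading 168.1°, groundspeed 79.5 kt
Leg 5: desired track 261.8°; wind correction -17.4° → command heading 244.4°, groundspeed 78.2 kt
Leg 6: desired track 52.5°; wind correction +9.0° → command heading 61.5°, groundspeed 139.6 kt

Leg 1: heading=201.1°, groundspeed=67.2 kt
Leg 2: heading=180.8°, groundspeed=73.0 kt
Leg 3: heading=65.1°, groundspeed=138.5 kt
Leg 4: heading=168.1°, groundspeed=79.5 kt
Leg 5: heading=244.4°, groundspeed=78.2 kt
Leg 6: heading=61.5°, groundspeed=139.6 kt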